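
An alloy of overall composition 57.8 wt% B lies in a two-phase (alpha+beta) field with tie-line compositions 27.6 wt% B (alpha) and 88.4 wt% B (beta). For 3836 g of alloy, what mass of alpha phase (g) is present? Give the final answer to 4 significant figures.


f_alpha = (C_beta - C0) / (C_beta - C_alpha)
f_alpha = (88.4 - 57.8) / (88.4 - 27.6) = 0.503289
m_alpha = f_alpha * m_total = 0.503289 * 3836 = 1931 g


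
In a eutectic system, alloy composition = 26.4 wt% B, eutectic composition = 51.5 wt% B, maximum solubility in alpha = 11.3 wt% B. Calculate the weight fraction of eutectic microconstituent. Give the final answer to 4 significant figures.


f_primary = (C_e - C0) / (C_e - C_alpha_max)
f_primary = (51.5 - 26.4) / (51.5 - 11.3)
f_primary = 0.624378
f_eutectic = 1 - 0.624378 = 0.3756


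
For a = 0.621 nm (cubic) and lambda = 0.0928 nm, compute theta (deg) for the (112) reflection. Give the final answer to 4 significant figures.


d = a / sqrt(h^2+k^2+l^2)
d = 0.621 / sqrt(6) = 0.253522 nm
lambda = 2*d*sin(theta)  =>  sin(theta) = lambda / (2*d)
sin(theta) = 0.0928 / (2 * 0.253522) = 0.183021
theta = 10.55 deg


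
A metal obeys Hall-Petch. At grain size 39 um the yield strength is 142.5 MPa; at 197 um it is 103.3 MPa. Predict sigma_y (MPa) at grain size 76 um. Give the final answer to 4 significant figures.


sigma_y = sigma0 + k / sqrt(d)
1/sqrt(d1) = 1/sqrt(3.9e-05) = 160.128;  1/sqrt(d2) = 71.247
k = (sigma1 - sigma2) / (1/sqrt(d1) - 1/sqrt(d2)) = (142.5 - 103.3) / (160.128 - 71.247) = 0.441039 MPa*m^0.5
sigma0 = sigma1 - k/sqrt(d1) = 142.5 - 0.441039*160.128 = 71.8773 MPa
sigma_y(d3) = 71.8773 + 0.441039 / sqrt(7.6e-05) = 122.5 MPa


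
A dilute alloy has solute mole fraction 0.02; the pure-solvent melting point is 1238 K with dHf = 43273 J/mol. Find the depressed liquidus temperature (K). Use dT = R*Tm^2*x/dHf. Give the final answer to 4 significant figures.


dT = R*Tm^2*x / dHf
dT = 8.314 * 1238^2 * 0.02 / 43273
dT = 5.88931 K
T_new = 1238 - 5.88931 = 1232 K


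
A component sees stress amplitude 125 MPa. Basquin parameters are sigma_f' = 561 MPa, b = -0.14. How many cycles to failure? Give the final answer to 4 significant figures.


sigma_a = sigma_f' * (2*Nf)^b
2*Nf = (sigma_a / sigma_f')^(1/b)
2*Nf = (125 / 561)^(1/-0.14)
2*Nf = 45448.6
Nf = 22720 cycles


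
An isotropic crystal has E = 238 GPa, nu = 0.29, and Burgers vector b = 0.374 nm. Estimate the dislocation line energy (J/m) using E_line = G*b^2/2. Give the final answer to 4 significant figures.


Step 1: G = E / (2*(1+nu))
G = 238 / (2*(1+0.29)) = 92.2481 GPa = 9.22481e+10 Pa
Step 2: E_line = G*b^2/2
b = 0.374 nm = 3.74e-10 m
E_line = 0.5 * 9.22481e+10 * (3.74e-10)^2 = 6.452e-09 J/m


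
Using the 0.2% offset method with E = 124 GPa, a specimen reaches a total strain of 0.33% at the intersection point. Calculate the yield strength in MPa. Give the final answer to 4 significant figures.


Offset strain = 0.002
Elastic strain at yield = total_strain - offset = 3.3e-03 - 0.002 = 1.3e-03
sigma_y = E * elastic_strain = 124000 * 1.3e-03
sigma_y = 161.2 MPa


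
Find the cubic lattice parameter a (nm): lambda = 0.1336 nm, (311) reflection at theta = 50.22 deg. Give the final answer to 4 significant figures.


d = lambda / (2*sin(theta))
d = 0.1336 / (2*sin(50.22 deg))
d = 0.0869218 nm
a = d * sqrt(h^2+k^2+l^2) = 0.0869218 * sqrt(11)
a = 0.2883 nm


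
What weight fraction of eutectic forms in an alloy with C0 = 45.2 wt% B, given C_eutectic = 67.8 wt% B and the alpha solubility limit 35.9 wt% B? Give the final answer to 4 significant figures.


f_primary = (C_e - C0) / (C_e - C_alpha_max)
f_primary = (67.8 - 45.2) / (67.8 - 35.9)
f_primary = 0.708464
f_eutectic = 1 - 0.708464 = 0.2915


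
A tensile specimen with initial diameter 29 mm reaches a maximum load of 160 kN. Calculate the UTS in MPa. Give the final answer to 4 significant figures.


A0 = pi*(d/2)^2 = pi*(29/2)^2 = 660.52 mm^2
UTS = F_max / A0 = 160*1000 / 660.52
UTS = 242.2 MPa


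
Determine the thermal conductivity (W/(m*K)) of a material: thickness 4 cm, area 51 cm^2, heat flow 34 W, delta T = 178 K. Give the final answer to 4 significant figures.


k = Q*L / (A*dT)
L = 0.04 m, A = 5.1e-03 m^2
k = 34 * 0.04 / (5.1e-03 * 178)
k = 1.498 W/(m*K)


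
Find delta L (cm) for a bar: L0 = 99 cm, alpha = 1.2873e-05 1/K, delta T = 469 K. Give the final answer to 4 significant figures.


dL = L0 * alpha * dT
dL = 99 * 1.2873e-05 * 469
dL = 0.5977 cm


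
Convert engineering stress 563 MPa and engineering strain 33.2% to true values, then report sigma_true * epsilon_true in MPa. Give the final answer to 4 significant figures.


sigma_true = sigma_eng * (1 + epsilon_eng)
sigma_true = 563 * (1 + 0.332) = 749.916 MPa
epsilon_true = ln(1 + epsilon_eng)
epsilon_true = ln(1 + 0.332) = 0.286682
sigma_true * epsilon_true = 749.916 * 0.286682 = 215 MPa


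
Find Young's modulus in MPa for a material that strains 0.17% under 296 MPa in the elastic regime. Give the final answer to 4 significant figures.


E = sigma / epsilon
epsilon = 0.17% = 1.7e-03
E = 296 / 1.7e-03
E = 174100 MPa


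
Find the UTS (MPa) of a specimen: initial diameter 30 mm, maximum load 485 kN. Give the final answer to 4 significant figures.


A0 = pi*(d/2)^2 = pi*(30/2)^2 = 706.858 mm^2
UTS = F_max / A0 = 485*1000 / 706.858
UTS = 686.1 MPa


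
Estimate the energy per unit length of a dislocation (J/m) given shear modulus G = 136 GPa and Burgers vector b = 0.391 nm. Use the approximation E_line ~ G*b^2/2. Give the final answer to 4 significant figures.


E = G*b^2/2
b = 0.391 nm = 3.91e-10 m
G = 136 GPa = 1.36e+11 Pa
E = 0.5 * 1.36e+11 * (3.91e-10)^2
E = 1.04e-08 J/m


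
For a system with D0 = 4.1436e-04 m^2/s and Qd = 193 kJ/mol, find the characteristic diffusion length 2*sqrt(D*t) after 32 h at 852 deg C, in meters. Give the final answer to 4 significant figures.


Step 1: D = D0 * exp(-Qd/(R*T))
T = 1125.15 K
D = 4.1436e-04 * exp(-193e3 / (8.314 * 1125.15)) = 4.54053e-13 m^2/s
Step 2: L = 2*sqrt(D*t)
t = 32 h = 115200 s
L = 2*sqrt(4.54053e-13 * 115200) = 4.574e-04 m


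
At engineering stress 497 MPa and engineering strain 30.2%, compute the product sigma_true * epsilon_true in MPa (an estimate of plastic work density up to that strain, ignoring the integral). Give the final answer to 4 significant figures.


sigma_true = sigma_eng * (1 + epsilon_eng)
sigma_true = 497 * (1 + 0.302) = 647.094 MPa
epsilon_true = ln(1 + epsilon_eng)
epsilon_true = ln(1 + 0.302) = 0.263902
sigma_true * epsilon_true = 647.094 * 0.263902 = 170.8 MPa


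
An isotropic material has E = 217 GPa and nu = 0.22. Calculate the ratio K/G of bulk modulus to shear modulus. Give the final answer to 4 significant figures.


G = E / (2*(1+nu))
G = 217 / (2*(1+0.22)) = 88.9344 GPa
K = E / (3*(1-2*nu))
K = 217 / (3*(1-2*0.22)) = 129.167 GPa
K/G = 129.167 / 88.9344 = 1.452


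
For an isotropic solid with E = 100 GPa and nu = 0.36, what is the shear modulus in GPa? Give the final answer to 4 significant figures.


G = E / (2*(1+nu))
G = 100 / (2*(1+0.36))
G = 36.76 GPa


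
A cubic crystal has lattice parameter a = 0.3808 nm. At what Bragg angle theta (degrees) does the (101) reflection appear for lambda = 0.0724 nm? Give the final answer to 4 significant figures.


d = a / sqrt(h^2+k^2+l^2)
d = 0.3808 / sqrt(2) = 0.269266 nm
lambda = 2*d*sin(theta)  =>  sin(theta) = lambda / (2*d)
sin(theta) = 0.0724 / (2 * 0.269266) = 0.134439
theta = 7.726 deg


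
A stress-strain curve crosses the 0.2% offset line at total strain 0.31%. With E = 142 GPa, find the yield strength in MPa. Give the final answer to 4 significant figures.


Offset strain = 0.002
Elastic strain at yield = total_strain - offset = 3.1e-03 - 0.002 = 1.1e-03
sigma_y = E * elastic_strain = 142000 * 1.1e-03
sigma_y = 156.2 MPa


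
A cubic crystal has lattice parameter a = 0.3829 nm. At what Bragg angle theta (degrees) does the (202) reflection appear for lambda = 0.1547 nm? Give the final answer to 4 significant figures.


d = a / sqrt(h^2+k^2+l^2)
d = 0.3829 / sqrt(8) = 0.135376 nm
lambda = 2*d*sin(theta)  =>  sin(theta) = lambda / (2*d)
sin(theta) = 0.1547 / (2 * 0.135376) = 0.571373
theta = 34.85 deg


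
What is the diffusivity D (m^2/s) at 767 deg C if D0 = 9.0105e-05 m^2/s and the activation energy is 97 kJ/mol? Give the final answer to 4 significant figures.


D = D0 * exp(-Qd / (R*T))
T = 1040.15 K
D = 9.0105e-05 * exp(-97e3 / (8.314 * 1040.15))
D = 1.212e-09 m^2/s


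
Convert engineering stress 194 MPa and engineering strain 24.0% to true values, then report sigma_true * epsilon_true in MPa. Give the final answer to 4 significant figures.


sigma_true = sigma_eng * (1 + epsilon_eng)
sigma_true = 194 * (1 + 0.24) = 240.56 MPa
epsilon_true = ln(1 + epsilon_eng)
epsilon_true = ln(1 + 0.24) = 0.215111
sigma_true * epsilon_true = 240.56 * 0.215111 = 51.75 MPa


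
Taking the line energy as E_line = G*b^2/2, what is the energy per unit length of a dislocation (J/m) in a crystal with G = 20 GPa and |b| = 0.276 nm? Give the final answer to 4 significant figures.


E = G*b^2/2
b = 0.276 nm = 2.76e-10 m
G = 20 GPa = 2e+10 Pa
E = 0.5 * 2e+10 * (2.76e-10)^2
E = 7.618e-10 J/m


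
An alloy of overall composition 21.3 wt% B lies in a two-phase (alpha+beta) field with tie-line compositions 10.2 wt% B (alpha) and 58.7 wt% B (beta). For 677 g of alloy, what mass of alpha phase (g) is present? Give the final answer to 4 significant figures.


f_alpha = (C_beta - C0) / (C_beta - C_alpha)
f_alpha = (58.7 - 21.3) / (58.7 - 10.2) = 0.771134
m_alpha = f_alpha * m_total = 0.771134 * 677 = 522.1 g


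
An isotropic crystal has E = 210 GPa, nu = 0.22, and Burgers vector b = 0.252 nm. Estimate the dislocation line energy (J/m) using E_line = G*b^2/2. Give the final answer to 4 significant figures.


Step 1: G = E / (2*(1+nu))
G = 210 / (2*(1+0.22)) = 86.0656 GPa = 8.60656e+10 Pa
Step 2: E_line = G*b^2/2
b = 0.252 nm = 2.52e-10 m
E_line = 0.5 * 8.60656e+10 * (2.52e-10)^2 = 2.733e-09 J/m


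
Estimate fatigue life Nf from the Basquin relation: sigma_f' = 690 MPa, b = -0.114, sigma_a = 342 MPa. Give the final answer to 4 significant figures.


sigma_a = sigma_f' * (2*Nf)^b
2*Nf = (sigma_a / sigma_f')^(1/b)
2*Nf = (342 / 690)^(1/-0.114)
2*Nf = 471.939
Nf = 236 cycles


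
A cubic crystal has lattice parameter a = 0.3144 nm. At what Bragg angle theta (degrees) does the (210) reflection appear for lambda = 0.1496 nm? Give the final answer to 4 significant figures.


d = a / sqrt(h^2+k^2+l^2)
d = 0.3144 / sqrt(5) = 0.140604 nm
lambda = 2*d*sin(theta)  =>  sin(theta) = lambda / (2*d)
sin(theta) = 0.1496 / (2 * 0.140604) = 0.531991
theta = 32.14 deg


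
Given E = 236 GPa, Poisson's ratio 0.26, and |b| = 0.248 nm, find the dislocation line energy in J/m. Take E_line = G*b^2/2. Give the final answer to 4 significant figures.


Step 1: G = E / (2*(1+nu))
G = 236 / (2*(1+0.26)) = 93.6508 GPa = 9.36508e+10 Pa
Step 2: E_line = G*b^2/2
b = 0.248 nm = 2.48e-10 m
E_line = 0.5 * 9.36508e+10 * (2.48e-10)^2 = 2.88e-09 J/m


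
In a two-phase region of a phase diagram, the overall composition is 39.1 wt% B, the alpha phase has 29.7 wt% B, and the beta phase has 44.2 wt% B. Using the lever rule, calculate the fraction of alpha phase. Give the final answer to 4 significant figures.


f_alpha = (C_beta - C0) / (C_beta - C_alpha)
f_alpha = (44.2 - 39.1) / (44.2 - 29.7)
f_alpha = 0.3517


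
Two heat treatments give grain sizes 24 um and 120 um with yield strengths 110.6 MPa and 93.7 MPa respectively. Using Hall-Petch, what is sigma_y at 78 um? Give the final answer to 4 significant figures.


sigma_y = sigma0 + k / sqrt(d)
1/sqrt(d1) = 1/sqrt(2.4e-05) = 204.124;  1/sqrt(d2) = 91.2871
k = (sigma1 - sigma2) / (1/sqrt(d1) - 1/sqrt(d2)) = (110.6 - 93.7) / (204.124 - 91.2871) = 0.149773 MPa*m^0.5
sigma0 = sigma1 - k/sqrt(d1) = 110.6 - 0.149773*204.124 = 80.0276 MPa
sigma_y(d3) = 80.0276 + 0.149773 / sqrt(7.8e-05) = 96.99 MPa


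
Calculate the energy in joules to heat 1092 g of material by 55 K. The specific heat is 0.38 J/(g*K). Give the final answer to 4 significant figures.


Q = m * cp * dT
Q = 1092 * 0.38 * 55
Q = 22820 J


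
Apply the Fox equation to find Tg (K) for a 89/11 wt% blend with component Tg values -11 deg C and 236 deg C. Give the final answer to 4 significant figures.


1/Tg = w1/Tg1 + w2/Tg2 (in Kelvin)
Tg1 = 262.15 K, Tg2 = 509.15 K
1/Tg = 0.89/262.15 + 0.11/509.15
Tg = 276.9 K


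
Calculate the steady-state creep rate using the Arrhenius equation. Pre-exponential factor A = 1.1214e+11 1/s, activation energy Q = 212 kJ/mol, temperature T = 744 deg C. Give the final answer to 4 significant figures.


rate = A * exp(-Q / (R*T))
T = 744 + 273.15 = 1017.15 K
rate = 1.1214e+11 * exp(-212e3 / (8.314 * 1017.15))
rate = 1.453 1/s


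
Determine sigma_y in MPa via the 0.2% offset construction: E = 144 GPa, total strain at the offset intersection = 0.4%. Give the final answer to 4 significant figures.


Offset strain = 0.002
Elastic strain at yield = total_strain - offset = 4e-03 - 0.002 = 2e-03
sigma_y = E * elastic_strain = 144000 * 2e-03
sigma_y = 288 MPa


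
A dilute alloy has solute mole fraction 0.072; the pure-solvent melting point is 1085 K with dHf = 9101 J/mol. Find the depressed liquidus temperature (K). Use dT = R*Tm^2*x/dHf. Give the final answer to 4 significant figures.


dT = R*Tm^2*x / dHf
dT = 8.314 * 1085^2 * 0.072 / 9101
dT = 77.4306 K
T_new = 1085 - 77.4306 = 1008 K


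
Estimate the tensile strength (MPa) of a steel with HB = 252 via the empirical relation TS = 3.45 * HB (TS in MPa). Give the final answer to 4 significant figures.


TS (MPa) = 3.45 * HB
TS = 3.45 * 252
TS = 869.4 MPa


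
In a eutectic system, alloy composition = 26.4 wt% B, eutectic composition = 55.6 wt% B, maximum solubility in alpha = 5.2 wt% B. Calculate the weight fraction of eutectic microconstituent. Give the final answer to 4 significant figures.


f_primary = (C_e - C0) / (C_e - C_alpha_max)
f_primary = (55.6 - 26.4) / (55.6 - 5.2)
f_primary = 0.579365
f_eutectic = 1 - 0.579365 = 0.4206


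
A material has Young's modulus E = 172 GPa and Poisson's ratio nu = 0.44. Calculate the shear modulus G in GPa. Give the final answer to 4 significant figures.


G = E / (2*(1+nu))
G = 172 / (2*(1+0.44))
G = 59.72 GPa


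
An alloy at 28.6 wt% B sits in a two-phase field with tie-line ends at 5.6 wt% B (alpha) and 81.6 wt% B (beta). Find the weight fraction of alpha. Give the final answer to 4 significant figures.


f_alpha = (C_beta - C0) / (C_beta - C_alpha)
f_alpha = (81.6 - 28.6) / (81.6 - 5.6)
f_alpha = 0.6974


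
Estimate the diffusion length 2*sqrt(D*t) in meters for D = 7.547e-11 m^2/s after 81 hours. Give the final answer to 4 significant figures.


t = 81 hr = 291600 s
Diffusion length = 2*sqrt(D*t)
= 2*sqrt(7.547e-11 * 291600)
= 9.382e-03 m


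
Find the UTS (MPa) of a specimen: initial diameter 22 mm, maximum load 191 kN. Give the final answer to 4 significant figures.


A0 = pi*(d/2)^2 = pi*(22/2)^2 = 380.133 mm^2
UTS = F_max / A0 = 191*1000 / 380.133
UTS = 502.5 MPa


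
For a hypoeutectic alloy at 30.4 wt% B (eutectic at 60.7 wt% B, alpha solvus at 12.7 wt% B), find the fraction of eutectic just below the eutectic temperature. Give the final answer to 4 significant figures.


f_primary = (C_e - C0) / (C_e - C_alpha_max)
f_primary = (60.7 - 30.4) / (60.7 - 12.7)
f_primary = 0.63125
f_eutectic = 1 - 0.63125 = 0.3688


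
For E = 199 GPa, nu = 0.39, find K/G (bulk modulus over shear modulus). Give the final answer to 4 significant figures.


G = E / (2*(1+nu))
G = 199 / (2*(1+0.39)) = 71.5827 GPa
K = E / (3*(1-2*nu))
K = 199 / (3*(1-2*0.39)) = 301.515 GPa
K/G = 301.515 / 71.5827 = 4.212


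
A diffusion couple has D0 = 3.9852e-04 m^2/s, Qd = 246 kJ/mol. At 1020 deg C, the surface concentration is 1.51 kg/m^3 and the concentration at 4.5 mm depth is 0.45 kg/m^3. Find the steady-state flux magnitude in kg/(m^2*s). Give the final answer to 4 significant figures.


Step 1: D = D0 * exp(-Qd/(R*T))
T = 1020 + 273.15 = 1293.15 K
D = 3.9852e-04 * exp(-246e3 / (8.314 * 1293.15)) = 4.60608e-14 m^2/s
Step 2: J = D * (C1 - C2) / dx
J = 4.60608e-14 * (1.51 - 0.45) / 4.5e-03
J = 1.085e-11 kg/(m^2*s)


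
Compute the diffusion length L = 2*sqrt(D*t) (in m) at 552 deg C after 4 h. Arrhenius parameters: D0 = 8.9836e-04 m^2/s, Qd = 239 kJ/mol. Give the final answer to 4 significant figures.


Step 1: D = D0 * exp(-Qd/(R*T))
T = 825.15 K
D = 8.9836e-04 * exp(-239e3 / (8.314 * 825.15)) = 6.65944e-19 m^2/s
Step 2: L = 2*sqrt(D*t)
t = 4 h = 14400 s
L = 2*sqrt(6.65944e-19 * 14400) = 1.959e-07 m


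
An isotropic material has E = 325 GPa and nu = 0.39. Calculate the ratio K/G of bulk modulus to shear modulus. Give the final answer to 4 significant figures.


G = E / (2*(1+nu))
G = 325 / (2*(1+0.39)) = 116.906 GPa
K = E / (3*(1-2*nu))
K = 325 / (3*(1-2*0.39)) = 492.424 GPa
K/G = 492.424 / 116.906 = 4.212


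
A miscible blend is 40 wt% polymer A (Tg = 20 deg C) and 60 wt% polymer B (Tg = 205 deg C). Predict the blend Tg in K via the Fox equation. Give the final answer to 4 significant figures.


1/Tg = w1/Tg1 + w2/Tg2 (in Kelvin)
Tg1 = 293.15 K, Tg2 = 478.15 K
1/Tg = 0.4/293.15 + 0.6/478.15
Tg = 381.8 K


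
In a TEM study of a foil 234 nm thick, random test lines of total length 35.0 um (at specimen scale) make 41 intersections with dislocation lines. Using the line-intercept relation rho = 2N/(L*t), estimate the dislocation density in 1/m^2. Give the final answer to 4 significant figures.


rho = 2N / (L * t)
L = 35.0 um = 3.5e-05 m, t = 234 nm = 2.34e-07 m
rho = 2 * 41 / (3.5e-05 * 2.34e-07)
rho = 1.001e+13 1/m^2


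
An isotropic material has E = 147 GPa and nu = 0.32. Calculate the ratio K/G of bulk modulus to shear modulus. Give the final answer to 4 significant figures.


G = E / (2*(1+nu))
G = 147 / (2*(1+0.32)) = 55.6818 GPa
K = E / (3*(1-2*nu))
K = 147 / (3*(1-2*0.32)) = 136.111 GPa
K/G = 136.111 / 55.6818 = 2.444


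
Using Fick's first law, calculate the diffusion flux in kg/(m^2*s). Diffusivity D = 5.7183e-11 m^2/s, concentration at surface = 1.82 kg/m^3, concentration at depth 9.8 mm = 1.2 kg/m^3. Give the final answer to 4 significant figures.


J = -D * (dC/dx) = D * (C1 - C2) / dx
J = 5.7183e-11 * (1.82 - 1.2) / 9.8e-03
J = 3.618e-09 kg/(m^2*s)


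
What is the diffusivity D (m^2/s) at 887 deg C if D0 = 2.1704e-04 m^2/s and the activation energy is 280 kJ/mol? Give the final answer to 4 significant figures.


D = D0 * exp(-Qd / (R*T))
T = 1160.15 K
D = 2.1704e-04 * exp(-280e3 / (8.314 * 1160.15))
D = 5.362e-17 m^2/s


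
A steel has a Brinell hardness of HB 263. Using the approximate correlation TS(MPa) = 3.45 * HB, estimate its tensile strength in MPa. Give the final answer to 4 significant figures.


TS (MPa) = 3.45 * HB
TS = 3.45 * 263
TS = 907.4 MPa


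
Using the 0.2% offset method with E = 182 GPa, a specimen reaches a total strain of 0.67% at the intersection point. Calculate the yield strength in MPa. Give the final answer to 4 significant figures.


Offset strain = 0.002
Elastic strain at yield = total_strain - offset = 6.7e-03 - 0.002 = 4.7e-03
sigma_y = E * elastic_strain = 182000 * 4.7e-03
sigma_y = 855.4 MPa


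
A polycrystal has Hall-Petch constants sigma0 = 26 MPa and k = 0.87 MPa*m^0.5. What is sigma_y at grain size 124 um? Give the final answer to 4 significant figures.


sigma_y = sigma0 + k / sqrt(d)
d = 124 um = 1.24e-04 m
sigma_y = 26 + 0.87 / sqrt(1.24e-04)
sigma_y = 104.1 MPa


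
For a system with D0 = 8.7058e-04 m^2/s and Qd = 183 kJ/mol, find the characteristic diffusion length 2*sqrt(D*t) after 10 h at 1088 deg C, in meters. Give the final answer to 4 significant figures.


Step 1: D = D0 * exp(-Qd/(R*T))
T = 1361.15 K
D = 8.7058e-04 * exp(-183e3 / (8.314 * 1361.15)) = 8.25775e-11 m^2/s
Step 2: L = 2*sqrt(D*t)
t = 10 h = 36000 s
L = 2*sqrt(8.25775e-11 * 36000) = 3.448e-03 m


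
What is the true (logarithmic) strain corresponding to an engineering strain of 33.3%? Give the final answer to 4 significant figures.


epsilon_true = ln(1 + epsilon_eng)
epsilon_true = ln(1 + 0.333)
epsilon_true = 0.2874


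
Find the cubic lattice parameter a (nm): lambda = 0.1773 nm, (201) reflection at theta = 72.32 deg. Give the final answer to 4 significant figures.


d = lambda / (2*sin(theta))
d = 0.1773 / (2*sin(72.32 deg))
d = 0.0930447 nm
a = d * sqrt(h^2+k^2+l^2) = 0.0930447 * sqrt(5)
a = 0.2081 nm


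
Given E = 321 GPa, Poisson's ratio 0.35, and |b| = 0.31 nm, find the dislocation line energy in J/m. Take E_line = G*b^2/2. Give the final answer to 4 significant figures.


Step 1: G = E / (2*(1+nu))
G = 321 / (2*(1+0.35)) = 118.889 GPa = 1.18889e+11 Pa
Step 2: E_line = G*b^2/2
b = 0.31 nm = 3.1e-10 m
E_line = 0.5 * 1.18889e+11 * (3.1e-10)^2 = 5.713e-09 J/m


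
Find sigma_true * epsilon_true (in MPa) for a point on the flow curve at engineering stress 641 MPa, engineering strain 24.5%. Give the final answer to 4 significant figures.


sigma_true = sigma_eng * (1 + epsilon_eng)
sigma_true = 641 * (1 + 0.245) = 798.045 MPa
epsilon_true = ln(1 + epsilon_eng)
epsilon_true = ln(1 + 0.245) = 0.219136
sigma_true * epsilon_true = 798.045 * 0.219136 = 174.9 MPa


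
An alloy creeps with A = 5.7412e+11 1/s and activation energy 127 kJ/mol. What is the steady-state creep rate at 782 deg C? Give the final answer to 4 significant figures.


rate = A * exp(-Q / (R*T))
T = 782 + 273.15 = 1055.15 K
rate = 5.7412e+11 * exp(-127e3 / (8.314 * 1055.15))
rate = 296300 1/s


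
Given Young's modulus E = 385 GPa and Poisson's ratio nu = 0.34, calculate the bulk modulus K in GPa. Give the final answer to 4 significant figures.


K = E / (3*(1-2*nu))
K = 385 / (3*(1-2*0.34))
K = 401 GPa


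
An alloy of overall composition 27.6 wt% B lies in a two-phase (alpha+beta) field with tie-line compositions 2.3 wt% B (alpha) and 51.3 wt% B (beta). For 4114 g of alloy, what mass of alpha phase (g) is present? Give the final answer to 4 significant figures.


f_alpha = (C_beta - C0) / (C_beta - C_alpha)
f_alpha = (51.3 - 27.6) / (51.3 - 2.3) = 0.483673
m_alpha = f_alpha * m_total = 0.483673 * 4114 = 1990 g


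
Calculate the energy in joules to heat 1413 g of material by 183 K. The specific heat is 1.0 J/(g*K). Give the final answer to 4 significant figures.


Q = m * cp * dT
Q = 1413 * 1.0 * 183
Q = 258600 J


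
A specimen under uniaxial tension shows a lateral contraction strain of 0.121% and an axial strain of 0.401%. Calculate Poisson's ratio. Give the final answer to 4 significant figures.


nu = -epsilon_lat / epsilon_axial
Lateral strain is contraction (negative), so using magnitudes:
nu = 0.121 / 0.401
nu = 0.3017


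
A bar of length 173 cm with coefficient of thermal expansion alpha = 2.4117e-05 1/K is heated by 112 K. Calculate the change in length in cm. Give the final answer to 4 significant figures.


dL = L0 * alpha * dT
dL = 173 * 2.4117e-05 * 112
dL = 0.4673 cm


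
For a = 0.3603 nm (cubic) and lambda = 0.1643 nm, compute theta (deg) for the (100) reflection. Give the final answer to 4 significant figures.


d = a / sqrt(h^2+k^2+l^2)
d = 0.3603 / sqrt(1) = 0.3603 nm
lambda = 2*d*sin(theta)  =>  sin(theta) = lambda / (2*d)
sin(theta) = 0.1643 / (2 * 0.3603) = 0.228004
theta = 13.18 deg


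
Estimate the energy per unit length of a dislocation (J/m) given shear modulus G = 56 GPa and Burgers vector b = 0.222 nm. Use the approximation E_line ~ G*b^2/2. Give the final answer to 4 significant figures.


E = G*b^2/2
b = 0.222 nm = 2.22e-10 m
G = 56 GPa = 5.6e+10 Pa
E = 0.5 * 5.6e+10 * (2.22e-10)^2
E = 1.38e-09 J/m


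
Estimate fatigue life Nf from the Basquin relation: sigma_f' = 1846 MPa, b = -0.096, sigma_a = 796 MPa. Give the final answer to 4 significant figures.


sigma_a = sigma_f' * (2*Nf)^b
2*Nf = (sigma_a / sigma_f')^(1/b)
2*Nf = (796 / 1846)^(1/-0.096)
2*Nf = 6388.55
Nf = 3194 cycles


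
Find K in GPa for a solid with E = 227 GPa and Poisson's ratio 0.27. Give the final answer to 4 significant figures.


K = E / (3*(1-2*nu))
K = 227 / (3*(1-2*0.27))
K = 164.5 GPa


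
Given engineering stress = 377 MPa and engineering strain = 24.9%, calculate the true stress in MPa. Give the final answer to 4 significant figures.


sigma_true = sigma_eng * (1 + epsilon_eng)
sigma_true = 377 * (1 + 0.249)
sigma_true = 470.9 MPa


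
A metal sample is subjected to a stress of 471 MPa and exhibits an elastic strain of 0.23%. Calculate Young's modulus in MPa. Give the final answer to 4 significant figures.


E = sigma / epsilon
epsilon = 0.23% = 2.3e-03
E = 471 / 2.3e-03
E = 204800 MPa


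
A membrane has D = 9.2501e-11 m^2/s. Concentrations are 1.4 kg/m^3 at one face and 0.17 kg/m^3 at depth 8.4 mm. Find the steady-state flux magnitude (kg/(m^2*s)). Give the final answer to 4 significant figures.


J = -D * (dC/dx) = D * (C1 - C2) / dx
J = 9.2501e-11 * (1.4 - 0.17) / 8.4e-03
J = 1.354e-08 kg/(m^2*s)


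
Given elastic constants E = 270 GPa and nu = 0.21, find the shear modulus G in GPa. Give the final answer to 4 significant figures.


G = E / (2*(1+nu))
G = 270 / (2*(1+0.21))
G = 111.6 GPa


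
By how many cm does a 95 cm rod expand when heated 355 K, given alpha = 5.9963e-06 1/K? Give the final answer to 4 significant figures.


dL = L0 * alpha * dT
dL = 95 * 5.9963e-06 * 355
dL = 0.2022 cm


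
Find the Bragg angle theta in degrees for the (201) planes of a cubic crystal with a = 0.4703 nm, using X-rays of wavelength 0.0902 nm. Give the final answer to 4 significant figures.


d = a / sqrt(h^2+k^2+l^2)
d = 0.4703 / sqrt(5) = 0.210325 nm
lambda = 2*d*sin(theta)  =>  sin(theta) = lambda / (2*d)
sin(theta) = 0.0902 / (2 * 0.210325) = 0.214431
theta = 12.38 deg


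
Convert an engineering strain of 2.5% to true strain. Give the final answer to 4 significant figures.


epsilon_true = ln(1 + epsilon_eng)
epsilon_true = ln(1 + 0.025)
epsilon_true = 0.02469


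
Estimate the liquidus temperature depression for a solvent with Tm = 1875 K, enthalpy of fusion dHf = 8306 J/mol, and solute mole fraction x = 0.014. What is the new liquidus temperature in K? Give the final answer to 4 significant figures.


dT = R*Tm^2*x / dHf
dT = 8.314 * 1875^2 * 0.014 / 8306
dT = 49.2662 K
T_new = 1875 - 49.2662 = 1826 K


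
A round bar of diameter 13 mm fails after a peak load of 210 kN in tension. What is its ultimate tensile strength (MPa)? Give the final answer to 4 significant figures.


A0 = pi*(d/2)^2 = pi*(13/2)^2 = 132.732 mm^2
UTS = F_max / A0 = 210*1000 / 132.732
UTS = 1582 MPa


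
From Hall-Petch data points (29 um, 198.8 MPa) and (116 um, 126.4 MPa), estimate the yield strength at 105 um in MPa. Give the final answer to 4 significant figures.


sigma_y = sigma0 + k / sqrt(d)
1/sqrt(d1) = 1/sqrt(2.9e-05) = 185.695;  1/sqrt(d2) = 92.8477
k = (sigma1 - sigma2) / (1/sqrt(d1) - 1/sqrt(d2)) = (198.8 - 126.4) / (185.695 - 92.8477) = 0.779772 MPa*m^0.5
sigma0 = sigma1 - k/sqrt(d1) = 198.8 - 0.779772*185.695 = 54 MPa
sigma_y(d3) = 54 + 0.779772 / sqrt(1.05e-04) = 130.1 MPa


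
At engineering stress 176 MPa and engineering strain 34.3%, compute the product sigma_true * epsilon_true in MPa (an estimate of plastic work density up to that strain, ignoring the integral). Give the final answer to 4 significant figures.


sigma_true = sigma_eng * (1 + epsilon_eng)
sigma_true = 176 * (1 + 0.343) = 236.368 MPa
epsilon_true = ln(1 + epsilon_eng)
epsilon_true = ln(1 + 0.343) = 0.294906
sigma_true * epsilon_true = 236.368 * 0.294906 = 69.71 MPa


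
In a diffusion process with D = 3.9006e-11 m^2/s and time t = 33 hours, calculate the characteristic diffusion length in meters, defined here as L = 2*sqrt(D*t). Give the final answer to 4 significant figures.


t = 33 hr = 118800 s
Diffusion length = 2*sqrt(D*t)
= 2*sqrt(3.9006e-11 * 118800)
= 4.305e-03 m


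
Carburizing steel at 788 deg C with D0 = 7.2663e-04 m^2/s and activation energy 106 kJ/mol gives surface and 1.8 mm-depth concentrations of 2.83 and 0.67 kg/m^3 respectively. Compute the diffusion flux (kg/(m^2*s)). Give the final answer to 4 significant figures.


Step 1: D = D0 * exp(-Qd/(R*T))
T = 788 + 273.15 = 1061.15 K
D = 7.2663e-04 * exp(-106e3 / (8.314 * 1061.15)) = 4.39867e-09 m^2/s
Step 2: J = D * (C1 - C2) / dx
J = 4.39867e-09 * (2.83 - 0.67) / 1.8e-03
J = 5.278e-06 kg/(m^2*s)


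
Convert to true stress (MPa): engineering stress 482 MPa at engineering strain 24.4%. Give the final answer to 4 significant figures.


sigma_true = sigma_eng * (1 + epsilon_eng)
sigma_true = 482 * (1 + 0.244)
sigma_true = 599.6 MPa


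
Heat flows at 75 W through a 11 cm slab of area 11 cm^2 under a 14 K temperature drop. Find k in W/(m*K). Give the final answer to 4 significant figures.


k = Q*L / (A*dT)
L = 0.11 m, A = 1.1e-03 m^2
k = 75 * 0.11 / (1.1e-03 * 14)
k = 535.7 W/(m*K)


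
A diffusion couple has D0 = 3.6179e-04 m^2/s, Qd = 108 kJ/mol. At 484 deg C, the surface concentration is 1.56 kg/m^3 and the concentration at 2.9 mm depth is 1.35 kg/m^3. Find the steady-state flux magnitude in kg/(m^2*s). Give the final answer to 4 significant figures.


Step 1: D = D0 * exp(-Qd/(R*T))
T = 484 + 273.15 = 757.15 K
D = 3.6179e-04 * exp(-108e3 / (8.314 * 757.15)) = 1.28065e-11 m^2/s
Step 2: J = D * (C1 - C2) / dx
J = 1.28065e-11 * (1.56 - 1.35) / 2.9e-03
J = 9.274e-10 kg/(m^2*s)


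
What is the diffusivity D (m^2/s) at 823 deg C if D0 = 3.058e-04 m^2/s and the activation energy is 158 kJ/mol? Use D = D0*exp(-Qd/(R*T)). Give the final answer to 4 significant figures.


D = D0 * exp(-Qd / (R*T))
T = 1096.15 K
D = 3.058e-04 * exp(-158e3 / (8.314 * 1096.15))
D = 9.037e-12 m^2/s


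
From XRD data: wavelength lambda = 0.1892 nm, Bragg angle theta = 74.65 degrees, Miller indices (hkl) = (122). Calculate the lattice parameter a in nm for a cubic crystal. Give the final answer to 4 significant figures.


d = lambda / (2*sin(theta))
d = 0.1892 / (2*sin(74.65 deg))
d = 0.0980995 nm
a = d * sqrt(h^2+k^2+l^2) = 0.0980995 * sqrt(9)
a = 0.2943 nm


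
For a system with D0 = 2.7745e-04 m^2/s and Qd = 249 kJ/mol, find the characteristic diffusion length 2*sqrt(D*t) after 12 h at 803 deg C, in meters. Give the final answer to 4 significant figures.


Step 1: D = D0 * exp(-Qd/(R*T))
T = 1076.15 K
D = 2.7745e-04 * exp(-249e3 / (8.314 * 1076.15)) = 2.27341e-16 m^2/s
Step 2: L = 2*sqrt(D*t)
t = 12 h = 43200 s
L = 2*sqrt(2.27341e-16 * 43200) = 6.268e-06 m


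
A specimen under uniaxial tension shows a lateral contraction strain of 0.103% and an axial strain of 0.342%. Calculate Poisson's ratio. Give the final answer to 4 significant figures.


nu = -epsilon_lat / epsilon_axial
Lateral strain is contraction (negative), so using magnitudes:
nu = 0.103 / 0.342
nu = 0.3012


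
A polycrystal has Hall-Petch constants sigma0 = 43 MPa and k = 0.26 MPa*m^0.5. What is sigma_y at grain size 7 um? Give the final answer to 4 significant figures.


sigma_y = sigma0 + k / sqrt(d)
d = 7 um = 7e-06 m
sigma_y = 43 + 0.26 / sqrt(7e-06)
sigma_y = 141.3 MPa


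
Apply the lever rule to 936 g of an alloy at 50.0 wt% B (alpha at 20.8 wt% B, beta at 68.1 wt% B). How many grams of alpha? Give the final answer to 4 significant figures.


f_alpha = (C_beta - C0) / (C_beta - C_alpha)
f_alpha = (68.1 - 50.0) / (68.1 - 20.8) = 0.382664
m_alpha = f_alpha * m_total = 0.382664 * 936 = 358.2 g


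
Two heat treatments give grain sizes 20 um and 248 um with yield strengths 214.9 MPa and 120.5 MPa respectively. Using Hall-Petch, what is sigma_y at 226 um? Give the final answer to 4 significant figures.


sigma_y = sigma0 + k / sqrt(d)
1/sqrt(d1) = 1/sqrt(2e-05) = 223.607;  1/sqrt(d2) = 63.5001
k = (sigma1 - sigma2) / (1/sqrt(d1) - 1/sqrt(d2)) = (214.9 - 120.5) / (223.607 - 63.5001) = 0.589607 MPa*m^0.5
sigma0 = sigma1 - k/sqrt(d1) = 214.9 - 0.589607*223.607 = 83.0599 MPa
sigma_y(d3) = 83.0599 + 0.589607 / sqrt(2.26e-04) = 122.3 MPa


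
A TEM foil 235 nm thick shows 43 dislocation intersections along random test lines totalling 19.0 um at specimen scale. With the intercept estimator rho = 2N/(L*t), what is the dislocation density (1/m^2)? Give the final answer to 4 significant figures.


rho = 2N / (L * t)
L = 19.0 um = 1.9e-05 m, t = 235 nm = 2.35e-07 m
rho = 2 * 43 / (1.9e-05 * 2.35e-07)
rho = 1.926e+13 1/m^2


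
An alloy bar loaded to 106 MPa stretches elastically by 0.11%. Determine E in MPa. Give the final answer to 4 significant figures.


E = sigma / epsilon
epsilon = 0.11% = 1.1e-03
E = 106 / 1.1e-03
E = 96360 MPa


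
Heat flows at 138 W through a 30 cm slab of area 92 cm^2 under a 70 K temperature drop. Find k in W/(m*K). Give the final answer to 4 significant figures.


k = Q*L / (A*dT)
L = 0.3 m, A = 9.2e-03 m^2
k = 138 * 0.3 / (9.2e-03 * 70)
k = 64.29 W/(m*K)


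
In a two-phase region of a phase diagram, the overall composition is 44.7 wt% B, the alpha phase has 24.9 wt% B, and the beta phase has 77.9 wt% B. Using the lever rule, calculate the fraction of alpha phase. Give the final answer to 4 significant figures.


f_alpha = (C_beta - C0) / (C_beta - C_alpha)
f_alpha = (77.9 - 44.7) / (77.9 - 24.9)
f_alpha = 0.6264


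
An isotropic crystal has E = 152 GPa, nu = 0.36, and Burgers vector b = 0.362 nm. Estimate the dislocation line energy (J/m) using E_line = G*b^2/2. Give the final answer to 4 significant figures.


Step 1: G = E / (2*(1+nu))
G = 152 / (2*(1+0.36)) = 55.8824 GPa = 5.58824e+10 Pa
Step 2: E_line = G*b^2/2
b = 0.362 nm = 3.62e-10 m
E_line = 0.5 * 5.58824e+10 * (3.62e-10)^2 = 3.662e-09 J/m


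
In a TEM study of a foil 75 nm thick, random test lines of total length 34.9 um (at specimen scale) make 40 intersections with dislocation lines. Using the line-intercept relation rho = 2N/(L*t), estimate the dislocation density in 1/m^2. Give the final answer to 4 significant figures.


rho = 2N / (L * t)
L = 34.9 um = 3.49e-05 m, t = 75 nm = 7.5e-08 m
rho = 2 * 40 / (3.49e-05 * 7.5e-08)
rho = 3.056e+13 1/m^2


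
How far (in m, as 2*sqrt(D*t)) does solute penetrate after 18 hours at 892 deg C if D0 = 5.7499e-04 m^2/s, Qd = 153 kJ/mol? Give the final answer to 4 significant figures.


Step 1: D = D0 * exp(-Qd/(R*T))
T = 1165.15 K
D = 5.7499e-04 * exp(-153e3 / (8.314 * 1165.15)) = 7.94869e-11 m^2/s
Step 2: L = 2*sqrt(D*t)
t = 18 h = 64800 s
L = 2*sqrt(7.94869e-11 * 64800) = 4.539e-03 m


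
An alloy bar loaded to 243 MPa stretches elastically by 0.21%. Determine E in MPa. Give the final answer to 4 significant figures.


E = sigma / epsilon
epsilon = 0.21% = 2.1e-03
E = 243 / 2.1e-03
E = 115700 MPa


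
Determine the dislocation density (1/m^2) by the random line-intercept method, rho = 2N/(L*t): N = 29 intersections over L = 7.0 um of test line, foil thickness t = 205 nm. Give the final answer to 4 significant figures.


rho = 2N / (L * t)
L = 7.0 um = 7e-06 m, t = 205 nm = 2.05e-07 m
rho = 2 * 29 / (7e-06 * 2.05e-07)
rho = 4.042e+13 1/m^2


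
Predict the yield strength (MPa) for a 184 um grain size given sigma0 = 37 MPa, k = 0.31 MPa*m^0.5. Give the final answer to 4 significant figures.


sigma_y = sigma0 + k / sqrt(d)
d = 184 um = 1.84e-04 m
sigma_y = 37 + 0.31 / sqrt(1.84e-04)
sigma_y = 59.85 MPa


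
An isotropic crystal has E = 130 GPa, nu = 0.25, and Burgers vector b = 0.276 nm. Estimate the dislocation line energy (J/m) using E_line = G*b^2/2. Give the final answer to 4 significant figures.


Step 1: G = E / (2*(1+nu))
G = 130 / (2*(1+0.25)) = 52 GPa = 5.2e+10 Pa
Step 2: E_line = G*b^2/2
b = 0.276 nm = 2.76e-10 m
E_line = 0.5 * 5.2e+10 * (2.76e-10)^2 = 1.981e-09 J/m


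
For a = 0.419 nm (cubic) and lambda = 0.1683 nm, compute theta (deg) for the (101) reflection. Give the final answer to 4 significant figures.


d = a / sqrt(h^2+k^2+l^2)
d = 0.419 / sqrt(2) = 0.296278 nm
lambda = 2*d*sin(theta)  =>  sin(theta) = lambda / (2*d)
sin(theta) = 0.1683 / (2 * 0.296278) = 0.284024
theta = 16.5 deg


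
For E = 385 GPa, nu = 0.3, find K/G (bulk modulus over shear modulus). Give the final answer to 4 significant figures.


G = E / (2*(1+nu))
G = 385 / (2*(1+0.3)) = 148.077 GPa
K = E / (3*(1-2*nu))
K = 385 / (3*(1-2*0.3)) = 320.833 GPa
K/G = 320.833 / 148.077 = 2.167


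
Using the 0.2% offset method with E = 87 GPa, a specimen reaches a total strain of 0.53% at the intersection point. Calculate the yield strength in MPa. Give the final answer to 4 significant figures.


Offset strain = 0.002
Elastic strain at yield = total_strain - offset = 5.3e-03 - 0.002 = 3.3e-03
sigma_y = E * elastic_strain = 87000 * 3.3e-03
sigma_y = 287.1 MPa


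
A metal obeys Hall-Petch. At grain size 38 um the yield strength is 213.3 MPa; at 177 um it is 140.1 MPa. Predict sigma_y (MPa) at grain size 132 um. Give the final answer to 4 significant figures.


sigma_y = sigma0 + k / sqrt(d)
1/sqrt(d1) = 1/sqrt(3.8e-05) = 162.221;  1/sqrt(d2) = 75.1646
k = (sigma1 - sigma2) / (1/sqrt(d1) - 1/sqrt(d2)) = (213.3 - 140.1) / (162.221 - 75.1646) = 0.84083 MPa*m^0.5
sigma0 = sigma1 - k/sqrt(d1) = 213.3 - 0.84083*162.221 = 76.8993 MPa
sigma_y(d3) = 76.8993 + 0.84083 / sqrt(1.32e-04) = 150.1 MPa


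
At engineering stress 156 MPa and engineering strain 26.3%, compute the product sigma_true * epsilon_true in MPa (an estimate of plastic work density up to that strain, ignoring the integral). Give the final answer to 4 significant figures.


sigma_true = sigma_eng * (1 + epsilon_eng)
sigma_true = 156 * (1 + 0.263) = 197.028 MPa
epsilon_true = ln(1 + epsilon_eng)
epsilon_true = ln(1 + 0.263) = 0.23349
sigma_true * epsilon_true = 197.028 * 0.23349 = 46 MPa


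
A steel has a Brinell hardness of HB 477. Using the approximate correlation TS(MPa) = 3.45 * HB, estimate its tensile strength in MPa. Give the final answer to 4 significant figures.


TS (MPa) = 3.45 * HB
TS = 3.45 * 477
TS = 1646 MPa


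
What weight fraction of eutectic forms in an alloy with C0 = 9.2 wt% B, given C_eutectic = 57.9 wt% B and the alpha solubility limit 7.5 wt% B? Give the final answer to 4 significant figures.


f_primary = (C_e - C0) / (C_e - C_alpha_max)
f_primary = (57.9 - 9.2) / (57.9 - 7.5)
f_primary = 0.96627
f_eutectic = 1 - 0.96627 = 0.03373


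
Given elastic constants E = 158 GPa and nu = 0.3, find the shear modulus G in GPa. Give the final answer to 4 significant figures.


G = E / (2*(1+nu))
G = 158 / (2*(1+0.3))
G = 60.77 GPa


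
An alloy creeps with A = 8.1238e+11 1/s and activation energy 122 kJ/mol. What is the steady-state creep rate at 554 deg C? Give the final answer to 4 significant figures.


rate = A * exp(-Q / (R*T))
T = 554 + 273.15 = 827.15 K
rate = 8.1238e+11 * exp(-122e3 / (8.314 * 827.15))
rate = 16040 1/s


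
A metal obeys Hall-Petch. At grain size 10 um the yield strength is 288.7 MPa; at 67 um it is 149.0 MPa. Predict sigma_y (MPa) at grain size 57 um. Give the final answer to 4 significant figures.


sigma_y = sigma0 + k / sqrt(d)
1/sqrt(d1) = 1/sqrt(1e-05) = 316.228;  1/sqrt(d2) = 122.169
k = (sigma1 - sigma2) / (1/sqrt(d1) - 1/sqrt(d2)) = (288.7 - 149.0) / (316.228 - 122.169) = 0.719887 MPa*m^0.5
sigma0 = sigma1 - k/sqrt(d1) = 288.7 - 0.719887*316.228 = 61.0518 MPa
sigma_y(d3) = 61.0518 + 0.719887 / sqrt(5.7e-05) = 156.4 MPa


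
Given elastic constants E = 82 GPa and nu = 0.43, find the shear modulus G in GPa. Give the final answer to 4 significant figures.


G = E / (2*(1+nu))
G = 82 / (2*(1+0.43))
G = 28.67 GPa


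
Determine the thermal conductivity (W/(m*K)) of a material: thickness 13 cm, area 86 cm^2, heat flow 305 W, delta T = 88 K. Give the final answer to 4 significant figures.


k = Q*L / (A*dT)
L = 0.13 m, A = 8.6e-03 m^2
k = 305 * 0.13 / (8.6e-03 * 88)
k = 52.39 W/(m*K)
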